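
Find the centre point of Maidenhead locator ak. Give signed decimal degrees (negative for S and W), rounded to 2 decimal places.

Field A=0, K=10: +0·20° lon, +10·10° lat → SW at lon -180°, lat 10°.
Cell spans 20° lon × 10° lat. Centre is SW corner plus half of each.
latitude 15.00, longitude -170.00.

15.00, -170.00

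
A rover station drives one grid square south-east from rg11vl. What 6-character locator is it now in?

Longitude subsquare v = 21; +1 → 22 = w.
Latitude subsquare l = 11; −1 → 10 = k.

RG11wk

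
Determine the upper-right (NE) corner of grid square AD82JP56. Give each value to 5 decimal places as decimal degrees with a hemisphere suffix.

57.34583° S, 163.20000° W

Field A=0, D=3: +0·20° lon, +3·10° lat → SW at lon -180°, lat -60°.
Square 8, 2: +8·2° lon, +2·1° lat → SW at lon -164°, lat -58°.
Subsquare j=9, p=15: +9·0.0833333° lon, +15·0.0416667° lat → SW at lon -163.25°, lat -57.375°.
Extended square 5, 6: +5·0.00833333° lon, +6·0.00416667° lat → SW at lon -163.208°, lat -57.35°.
Cell spans 0.00833333° lon × 0.00416667° lat. NE corner is SW corner plus one full cell.
latitude 57.34583° S, longitude 163.20000° W.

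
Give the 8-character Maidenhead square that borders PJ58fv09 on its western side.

PJ58ev99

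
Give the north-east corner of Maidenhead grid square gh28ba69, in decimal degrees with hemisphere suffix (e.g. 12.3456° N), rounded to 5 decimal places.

11.95833° S, 55.85833° W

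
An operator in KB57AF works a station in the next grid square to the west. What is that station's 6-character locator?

KB47xf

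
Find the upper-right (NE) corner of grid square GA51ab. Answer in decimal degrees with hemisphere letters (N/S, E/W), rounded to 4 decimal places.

88.9167° S, 49.9167° W

Field G=6, A=0: +6·20° lon, +0·10° lat → SW at lon -60°, lat -90°.
Square 5, 1: +5·2° lon, +1·1° lat → SW at lon -50°, lat -89°.
Subsquare a=0, b=1: +0·0.0833333° lon, +1·0.0416667° lat → SW at lon -50°, lat -88.9583°.
Cell spans 0.0833333° lon × 0.0416667° lat. NE corner is SW corner plus one full cell.
latitude 88.9167° S, longitude 49.9167° W.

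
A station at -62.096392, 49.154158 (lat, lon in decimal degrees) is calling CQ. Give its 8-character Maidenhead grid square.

Add 180° to longitude and 90° to latitude: 229.15416, 27.90361.
Field: lon ⌊229.15416/20⌋ = 11 → L; lat ⌊27.90361/10⌋ = 2 → C.
Square: lon ⌊9.15416/2⌋ = 4; lat ⌊7.90361/1⌋ = 7.
Subsquare: lon ⌊1.15416/0.0833333⌋ = 13 → n; lat ⌊0.90361/0.0416667⌋ = 21 → v.
Extended square: lon ⌊0.07082/0.00833333⌋ = 8; lat ⌊0.02861/0.00416667⌋ = 6.

LC47nv86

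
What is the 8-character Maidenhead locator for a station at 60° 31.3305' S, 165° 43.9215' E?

RC29ul74

Offset from 180°W / 90°S: lon 345.73203°, lat 29.47783°.
Field: lon ⌊345.73203/20⌋ = 17 → R; lat ⌊29.47783/10⌋ = 2 → C.
Square: lon ⌊5.73203/2⌋ = 2; lat ⌊9.47783/1⌋ = 9.
Subsquare: lon ⌊1.73203/0.0833333⌋ = 20 → u; lat ⌊0.47783/0.0416667⌋ = 11 → l.
Extended square: lon ⌊0.06536/0.00833333⌋ = 7; lat ⌊0.01949/0.00416667⌋ = 4.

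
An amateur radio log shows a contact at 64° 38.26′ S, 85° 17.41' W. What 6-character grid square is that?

EC75ii

Offset from 180°W / 90°S: lon 94.7098°, lat 25.3623°.
Field: 94.7098/20 → 4 → E, 25.3623/10 → 2 → C; chars EC.
Square: 14.7098/2 → 7, 5.3623/1 → 5; chars 75.
Subsquare: 0.7098/0.0833333 → 8 → i, 0.3623/0.0416667 → 8 → i; chars ii.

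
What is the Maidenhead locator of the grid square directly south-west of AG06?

Longitude square 0; −1 → -1, wraps to 9, carry into field.
Longitude field A = 0; −1 → -1, wraps to 17 = R, wrapping around the antimeridian.
Latitude square 6; −1 → 5.

RG95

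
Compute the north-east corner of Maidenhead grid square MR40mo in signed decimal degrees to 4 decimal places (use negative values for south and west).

80.6250, 69.0833

Field M=12, R=17: +12·20° lon, +17·10° lat → SW at lon 60°, lat 80°.
Square 4, 0: +4·2° lon, +0·1° lat → SW at lon 68°, lat 80°.
Subsquare m=12, o=14: +12·0.0833333° lon, +14·0.0416667° lat → SW at lon 69°, lat 80.5833°.
Cell spans 0.0833333° lon × 0.0416667° lat. NE corner is SW corner plus one full cell.
latitude 80.6250, longitude 69.0833.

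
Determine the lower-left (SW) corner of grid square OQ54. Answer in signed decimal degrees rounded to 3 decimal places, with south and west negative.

Field O=14, Q=16: +14·20° lon, +16·10° lat → SW at lon 100°, lat 70°.
Square 5, 4: +5·2° lon, +4·1° lat → SW at lon 110°, lat 74°.
latitude 74.000, longitude 110.000.

74.000, 110.000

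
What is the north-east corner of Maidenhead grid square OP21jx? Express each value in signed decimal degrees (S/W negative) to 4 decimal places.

62.0000, 104.8333

Field O=14, P=15: +14·20° lon, +15·10° lat → SW at lon 100°, lat 60°.
Square 2, 1: +2·2° lon, +1·1° lat → SW at lon 104°, lat 61°.
Subsquare j=9, x=23: +9·0.0833333° lon, +23·0.0416667° lat → SW at lon 104.75°, lat 61.9583°.
Cell spans 0.0833333° lon × 0.0416667° lat. NE corner is SW corner plus one full cell.
latitude 62.0000, longitude 104.8333.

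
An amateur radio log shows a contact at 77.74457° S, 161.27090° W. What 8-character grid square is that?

Offset from 180°W / 90°S: lon 18.72910°, lat 12.25543°.
Field: lon ⌊18.72910/20⌋ = 0 → A; lat ⌊12.25543/10⌋ = 1 → B.
Square: lon ⌊18.72910/2⌋ = 9; lat ⌊2.25543/1⌋ = 2.
Subsquare: lon ⌊0.72910/0.0833333⌋ = 8 → i; lat ⌊0.25543/0.0416667⌋ = 6 → g.
Extended square: lon ⌊0.06243/0.00833333⌋ = 7; lat ⌊0.00543/0.00416667⌋ = 1.

AB92ig71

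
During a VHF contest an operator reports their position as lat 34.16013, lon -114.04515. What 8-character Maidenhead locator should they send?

Offset from 180°W / 90°S: lon 65.95485°, lat 124.16013°.
Field: 65.95485/20 → 3 → D, 124.16013/10 → 12 → M; chars DM.
Square: 5.95485/2 → 2, 4.16013/1 → 4; chars 24.
Subsquare: 1.95485/0.0833333 → 23 → x, 0.16013/0.0416667 → 3 → d; chars xd.
Extended square: 0.03818/0.00833333 → 4, 0.03513/0.00416667 → 8; chars 48.

DM24xd48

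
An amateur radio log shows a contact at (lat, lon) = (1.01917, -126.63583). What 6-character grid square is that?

CJ61qa

Offset from 180°W / 90°S: lon 53.3642°, lat 91.0192°.
Field: lon ⌊53.3642/20⌋ = 2 → C; lat ⌊91.0192/10⌋ = 9 → J.
Square: lon ⌊13.3642/2⌋ = 6; lat ⌊1.0192/1⌋ = 1.
Subsquare: lon ⌊1.3642/0.0833333⌋ = 16 → q; lat ⌊0.0192/0.0416667⌋ = 0 → a.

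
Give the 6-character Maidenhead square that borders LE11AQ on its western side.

LE01xq

Longitude subsquare a = 0; −1 → -1, wraps to 23 = x, carry into square.
Longitude square 1; −1 → 0.
The latitude characters are unchanged.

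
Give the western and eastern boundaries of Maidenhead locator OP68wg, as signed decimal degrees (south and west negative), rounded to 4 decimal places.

Field O=14, P=15: +14·20° lon, +15·10° lat → SW at lon 100°, lat 60°.
Square 6, 8: +6·2° lon, +8·1° lat → SW at lon 112°, lat 68°.
Subsquare w=22, g=6: +22·0.0833333° lon, +6·0.0416667° lat → SW at lon 113.833°, lat 68.25°.
Cell spans 0.0833333° lon × 0.0416667° lat.
west 113.8333, east 113.9167.

113.8333, 113.9167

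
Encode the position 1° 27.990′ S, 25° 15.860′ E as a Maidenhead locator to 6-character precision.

Offset from 180°W / 90°S: lon 205.2643°, lat 88.5335°.
Field: 205.2643/20 → 10 → K, 88.5335/10 → 8 → I; chars KI.
Square: 5.2643/2 → 2, 8.5335/1 → 8; chars 28.
Subsquare: 1.2643/0.0833333 → 15 → p, 0.5335/0.0416667 → 12 → m; chars pm.

KI28pm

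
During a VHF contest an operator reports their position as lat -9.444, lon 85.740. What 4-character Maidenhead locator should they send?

Offset from 180°W / 90°S: lon 265.74°, lat 80.56°.
Field: lon ⌊265.74/20⌋ = 13 → N; lat ⌊80.56/10⌋ = 8 → I.
Square: lon ⌊5.74/2⌋ = 2; lat ⌊0.56/1⌋ = 0.

NI20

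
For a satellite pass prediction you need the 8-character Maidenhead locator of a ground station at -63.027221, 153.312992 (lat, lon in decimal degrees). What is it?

QC66px73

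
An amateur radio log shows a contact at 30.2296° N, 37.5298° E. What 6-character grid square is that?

Offset from 180°W / 90°S: lon 217.5298°, lat 120.2296°.
Field: 217.5298/20 → 10 → K, 120.2296/10 → 12 → M; chars KM.
Square: 17.5298/2 → 8, 0.2296/1 → 0; chars 80.
Subsquare: 1.5298/0.0833333 → 18 → s, 0.2296/0.0416667 → 5 → f; chars sf.

KM80sf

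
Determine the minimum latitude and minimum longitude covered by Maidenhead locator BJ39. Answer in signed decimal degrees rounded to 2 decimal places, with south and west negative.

9.00, -154.00

Field B=1, J=9: +1·20° lon, +9·10° lat → SW at lon -160°, lat 0°.
Square 3, 9: +3·2° lon, +9·1° lat → SW at lon -154°, lat 9°.
latitude 9.00, longitude -154.00.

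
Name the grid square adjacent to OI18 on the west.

Longitude square 1; −1 → 0.
The latitude characters are unchanged.

OI08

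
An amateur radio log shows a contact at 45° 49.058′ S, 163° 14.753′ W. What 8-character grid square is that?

Add 180° to longitude and 90° to latitude: 16.75412, 44.18237.
Field (20°×10°, letters A–R): 16.75412/20 → 0 → A, 44.18237/10 → 4 → E; chars AE.
Square (2°×1°, digits 0–9): 16.75412/2 → 8, 4.18237/1 → 4; chars 84.
Subsquare (5′×2.5′, letters a–x): 0.75412/0.0833333 → 9 → j, 0.18237/0.0416667 → 4 → e; chars je.
Extended square (30″×15″, digits 0–9): 0.00412/0.00833333 → 0, 0.01570/0.00416667 → 3; chars 03.

AE84je03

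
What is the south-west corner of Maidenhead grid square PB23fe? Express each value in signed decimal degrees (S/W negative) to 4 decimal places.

-76.8333, 124.4167

Field P=15, B=1: +15·20° lon, +1·10° lat → SW at lon 120°, lat -80°.
Square 2, 3: +2·2° lon, +3·1° lat → SW at lon 124°, lat -77°.
Subsquare f=5, e=4: +5·0.0833333° lon, +4·0.0416667° lat → SW at lon 124.417°, lat -76.8333°.
latitude -76.8333, longitude 124.4167.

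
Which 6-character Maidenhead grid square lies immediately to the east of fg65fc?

FG65gc

Longitude subsquare f = 5; +1 → 6 = g.
The latitude characters are unchanged.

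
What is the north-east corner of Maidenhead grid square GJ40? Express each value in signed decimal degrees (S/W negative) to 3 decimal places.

Field G=6, J=9: +6·20° lon, +9·10° lat → SW at lon -60°, lat 0°.
Square 4, 0: +4·2° lon, +0·1° lat → SW at lon -52°, lat 0°.
Cell spans 2° lon × 1° lat. NE corner is SW corner plus one full cell.
latitude 1.000, longitude -50.000.

1.000, -50.000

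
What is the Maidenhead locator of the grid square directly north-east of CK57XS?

CK67at

Longitude subsquare x = 23; +1 → 24, wraps to 0 = a, carry into square.
Longitude square 5; +1 → 6.
Latitude subsquare s = 18; +1 → 19 = t.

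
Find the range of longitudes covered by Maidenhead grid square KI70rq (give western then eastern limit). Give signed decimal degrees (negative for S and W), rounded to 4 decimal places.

35.4167, 35.5000

Field K=10, I=8: +10·20° lon, +8·10° lat → SW at lon 20°, lat -10°.
Square 7, 0: +7·2° lon, +0·1° lat → SW at lon 34°, lat -10°.
Subsquare r=17, q=16: +17·0.0833333° lon, +16·0.0416667° lat → SW at lon 35.4167°, lat -9.33333°.
Cell spans 0.0833333° lon × 0.0416667° lat.
west 35.4167, east 35.5000.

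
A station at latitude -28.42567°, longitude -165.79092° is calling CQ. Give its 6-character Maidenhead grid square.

Shift to the Maidenhead origin (180°W, 90°S): lon 14.2091, lat 61.5743.
Field (20°×10°, letters A–R): lon ⌊14.2091/20⌋ = 0 → A; lat ⌊61.5743/10⌋ = 6 → G.
Square (2°×1°, digits 0–9): lon ⌊14.2091/2⌋ = 7; lat ⌊1.5743/1⌋ = 1.
Subsquare (5′×2.5′, letters a–x): lon ⌊0.2091/0.0833333⌋ = 2 → c; lat ⌊0.5743/0.0416667⌋ = 13 → n.

AG71cn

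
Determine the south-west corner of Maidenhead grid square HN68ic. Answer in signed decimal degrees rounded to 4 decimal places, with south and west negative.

48.0833, -27.3333

Field H=7, N=13: +7·20° lon, +13·10° lat → SW at lon -40°, lat 40°.
Square 6, 8: +6·2° lon, +8·1° lat → SW at lon -28°, lat 48°.
Subsquare i=8, c=2: +8·0.0833333° lon, +2·0.0416667° lat → SW at lon -27.3333°, lat 48.0833°.
latitude 48.0833, longitude -27.3333.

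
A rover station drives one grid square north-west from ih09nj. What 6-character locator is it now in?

IH09mk

Longitude subsquare n = 13; −1 → 12 = m.
Latitude subsquare j = 9; +1 → 10 = k.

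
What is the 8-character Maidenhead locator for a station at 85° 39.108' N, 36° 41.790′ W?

HR15pp66

Shift to the Maidenhead origin (180°W, 90°S): lon 143.30350, lat 175.65180.
Field (20°×10°, letters A–R): lon ⌊143.30350/20⌋ = 7 → H; lat ⌊175.65180/10⌋ = 17 → R.
Square (2°×1°, digits 0–9): lon ⌊3.30350/2⌋ = 1; lat ⌊5.65180/1⌋ = 5.
Subsquare (5′×2.5′, letters a–x): lon ⌊1.30350/0.0833333⌋ = 15 → p; lat ⌊0.65180/0.0416667⌋ = 15 → p.
Extended square (30″×15″, digits 0–9): lon ⌊0.05350/0.00833333⌋ = 6; lat ⌊0.02680/0.00416667⌋ = 6.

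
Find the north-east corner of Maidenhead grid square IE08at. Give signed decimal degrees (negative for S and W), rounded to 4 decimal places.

-41.1667, -19.9167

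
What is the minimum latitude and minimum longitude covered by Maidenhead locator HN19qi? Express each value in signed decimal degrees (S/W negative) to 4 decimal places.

Field H=7, N=13: +7·20° lon, +13·10° lat → SW at lon -40°, lat 40°.
Square 1, 9: +1·2° lon, +9·1° lat → SW at lon -38°, lat 49°.
Subsquare q=16, i=8: +16·0.0833333° lon, +8·0.0416667° lat → SW at lon -36.6667°, lat 49.3333°.
latitude 49.3333, longitude -36.6667.

49.3333, -36.6667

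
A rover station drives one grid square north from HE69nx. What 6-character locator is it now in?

HF60na

Latitude subsquare x = 23; +1 → 24, wraps to 0 = a, carry into square.
Latitude square 9; +1 → 10, wraps to 0, carry into field.
Latitude field E = 4; +1 → 5 = F.
The longitude characters are unchanged.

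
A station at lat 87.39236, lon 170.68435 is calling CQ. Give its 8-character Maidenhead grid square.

Add 180° to longitude and 90° to latitude: 350.68435, 177.39236.
Field: lon ⌊350.68435/20⌋ = 17 → R; lat ⌊177.39236/10⌋ = 17 → R.
Square: lon ⌊10.68435/2⌋ = 5; lat ⌊7.39236/1⌋ = 7.
Subsquare: lon ⌊0.68435/0.0833333⌋ = 8 → i; lat ⌊0.39236/0.0416667⌋ = 9 → j.
Extended square: lon ⌊0.01768/0.00833333⌋ = 2; lat ⌊0.01736/0.00416667⌋ = 4.

RR57ij24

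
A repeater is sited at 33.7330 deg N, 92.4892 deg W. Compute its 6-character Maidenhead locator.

EM33sr

Add 180° to longitude and 90° to latitude: 87.5108, 123.7330.
Field (20°×10°, letters A–R): 87.5108/20 → 4 → E, 123.7330/10 → 12 → M; chars EM.
Square (2°×1°, digits 0–9): 7.5108/2 → 3, 3.7330/1 → 3; chars 33.
Subsquare (5′×2.5′, letters a–x): 1.5108/0.0833333 → 18 → s, 0.7330/0.0416667 → 17 → r; chars sr.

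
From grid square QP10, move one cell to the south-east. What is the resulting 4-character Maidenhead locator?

Longitude square 1; +1 → 2.
Latitude square 0; −1 → -1, wraps to 9, carry into field.
Latitude field P = 15; −1 → 14 = O.

QO29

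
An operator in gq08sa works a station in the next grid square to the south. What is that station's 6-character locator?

GQ07sx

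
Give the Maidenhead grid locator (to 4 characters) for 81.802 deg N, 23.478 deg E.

Offset from 180°W / 90°S: lon 203.48°, lat 171.80°.
Field: lon ⌊203.48/20⌋ = 10 → K; lat ⌊171.80/10⌋ = 17 → R.
Square: lon ⌊3.48/2⌋ = 1; lat ⌊1.80/1⌋ = 1.

KR11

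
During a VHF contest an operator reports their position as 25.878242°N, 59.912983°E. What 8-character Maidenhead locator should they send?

LL95wv90

Shift to the Maidenhead origin (180°W, 90°S): lon 239.91298, lat 115.87824.
Field: lon ⌊239.91298/20⌋ = 11 → L; lat ⌊115.87824/10⌋ = 11 → L.
Square: lon ⌊19.91298/2⌋ = 9; lat ⌊5.87824/1⌋ = 5.
Subsquare: lon ⌊1.91298/0.0833333⌋ = 22 → w; lat ⌊0.87824/0.0416667⌋ = 21 → v.
Extended square: lon ⌊0.07965/0.00833333⌋ = 9; lat ⌊0.00324/0.00416667⌋ = 0.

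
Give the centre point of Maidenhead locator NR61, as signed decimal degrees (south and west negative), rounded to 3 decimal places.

81.500, 93.000

Field N=13, R=17: +13·20° lon, +17·10° lat → SW at lon 80°, lat 80°.
Square 6, 1: +6·2° lon, +1·1° lat → SW at lon 92°, lat 81°.
Cell spans 2° lon × 1° lat. Centre is SW corner plus half of each.
latitude 81.500, longitude 93.000.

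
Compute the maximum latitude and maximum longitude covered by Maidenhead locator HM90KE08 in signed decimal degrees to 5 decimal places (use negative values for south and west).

30.20417, -21.15833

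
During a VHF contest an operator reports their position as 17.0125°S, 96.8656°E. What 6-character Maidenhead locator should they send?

Add 180° to longitude and 90° to latitude: 276.8656, 72.9875.
Field: 276.8656/20 → 13 → N, 72.9875/10 → 7 → H; chars NH.
Square: 16.8656/2 → 8, 2.9875/1 → 2; chars 82.
Subsquare: 0.8656/0.0833333 → 10 → k, 0.9875/0.0416667 → 23 → x; chars kx.

NH82kx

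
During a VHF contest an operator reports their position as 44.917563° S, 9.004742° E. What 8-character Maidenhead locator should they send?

JE45mb09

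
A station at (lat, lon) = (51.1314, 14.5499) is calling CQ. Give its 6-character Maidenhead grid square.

JO71gd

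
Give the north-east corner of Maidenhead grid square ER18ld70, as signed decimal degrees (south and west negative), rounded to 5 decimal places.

Field E=4, R=17: +4·20° lon, +17·10° lat → SW at lon -100°, lat 80°.
Square 1, 8: +1·2° lon, +8·1° lat → SW at lon -98°, lat 88°.
Subsquare l=11, d=3: +11·0.0833333° lon, +3·0.0416667° lat → SW at lon -97.0833°, lat 88.125°.
Extended square 7, 0: +7·0.00833333° lon, +0·0.00416667° lat → SW at lon -97.025°, lat 88.125°.
Cell spans 0.00833333° lon × 0.00416667° lat. NE corner is SW corner plus one full cell.
latitude 88.12917, longitude -97.01667.

88.12917, -97.01667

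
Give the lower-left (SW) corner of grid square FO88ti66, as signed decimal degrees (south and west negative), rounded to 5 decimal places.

Field F=5, O=14: +5·20° lon, +14·10° lat → SW at lon -80°, lat 50°.
Square 8, 8: +8·2° lon, +8·1° lat → SW at lon -64°, lat 58°.
Subsquare t=19, i=8: +19·0.0833333° lon, +8·0.0416667° lat → SW at lon -62.4167°, lat 58.3333°.
Extended square 6, 6: +6·0.00833333° lon, +6·0.00416667° lat → SW at lon -62.3667°, lat 58.3583°.
latitude 58.35833, longitude -62.36667.

58.35833, -62.36667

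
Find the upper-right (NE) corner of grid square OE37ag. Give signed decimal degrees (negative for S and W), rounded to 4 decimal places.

Field O=14, E=4: +14·20° lon, +4·10° lat → SW at lon 100°, lat -50°.
Square 3, 7: +3·2° lon, +7·1° lat → SW at lon 106°, lat -43°.
Subsquare a=0, g=6: +0·0.0833333° lon, +6·0.0416667° lat → SW at lon 106°, lat -42.75°.
Cell spans 0.0833333° lon × 0.0416667° lat. NE corner is SW corner plus one full cell.
latitude -42.7083, longitude 106.0833.

-42.7083, 106.0833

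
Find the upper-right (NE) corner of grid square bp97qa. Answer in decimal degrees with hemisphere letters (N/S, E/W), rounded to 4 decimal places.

67.0417° N, 140.5833° W

Field B=1, P=15: +1·20° lon, +15·10° lat → SW at lon -160°, lat 60°.
Square 9, 7: +9·2° lon, +7·1° lat → SW at lon -142°, lat 67°.
Subsquare q=16, a=0: +16·0.0833333° lon, +0·0.0416667° lat → SW at lon -140.667°, lat 67°.
Cell spans 0.0833333° lon × 0.0416667° lat. NE corner is SW corner plus one full cell.
latitude 67.0417° N, longitude 140.5833° W.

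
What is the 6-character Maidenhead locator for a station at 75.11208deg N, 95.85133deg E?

NQ75wc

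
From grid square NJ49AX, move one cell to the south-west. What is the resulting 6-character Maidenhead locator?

NJ39xw

Longitude subsquare a = 0; −1 → -1, wraps to 23 = x, carry into square.
Longitude square 4; −1 → 3.
Latitude subsquare x = 23; −1 → 22 = w.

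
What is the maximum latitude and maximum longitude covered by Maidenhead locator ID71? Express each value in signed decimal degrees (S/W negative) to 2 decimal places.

-58.00, -4.00

Field I=8, D=3: +8·20° lon, +3·10° lat → SW at lon -20°, lat -60°.
Square 7, 1: +7·2° lon, +1·1° lat → SW at lon -6°, lat -59°.
Cell spans 2° lon × 1° lat. NE corner is SW corner plus one full cell.
latitude -58.00, longitude -4.00.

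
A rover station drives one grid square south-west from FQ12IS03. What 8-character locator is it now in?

FQ12hs92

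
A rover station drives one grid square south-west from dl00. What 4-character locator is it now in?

Longitude square 0; −1 → -1, wraps to 9, carry into field.
Longitude field D = 3; −1 → 2 = C.
Latitude square 0; −1 → -1, wraps to 9, carry into field.
Latitude field L = 11; −1 → 10 = K.

CK99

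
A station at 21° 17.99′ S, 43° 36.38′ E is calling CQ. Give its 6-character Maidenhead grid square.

LG18tq

Offset from 180°W / 90°S: lon 223.6063°, lat 68.7002°.
Field: lon ⌊223.6063/20⌋ = 11 → L; lat ⌊68.7002/10⌋ = 6 → G.
Square: lon ⌊3.6063/2⌋ = 1; lat ⌊8.7002/1⌋ = 8.
Subsquare: lon ⌊1.6063/0.0833333⌋ = 19 → t; lat ⌊0.7002/0.0416667⌋ = 16 → q.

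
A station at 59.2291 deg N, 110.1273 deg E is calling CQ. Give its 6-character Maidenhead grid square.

OO59bf

Offset from 180°W / 90°S: lon 290.1273°, lat 149.2291°.
Field: lon ⌊290.1273/20⌋ = 14 → O; lat ⌊149.2291/10⌋ = 14 → O.
Square: lon ⌊10.1273/2⌋ = 5; lat ⌊9.2291/1⌋ = 9.
Subsquare: lon ⌊0.1273/0.0833333⌋ = 1 → b; lat ⌊0.2291/0.0416667⌋ = 5 → f.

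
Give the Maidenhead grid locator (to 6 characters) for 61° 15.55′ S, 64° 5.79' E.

Shift to the Maidenhead origin (180°W, 90°S): lon 244.0965, lat 28.7408.
Field: 244.0965/20 → 12 → M, 28.7408/10 → 2 → C; chars MC.
Square: 4.0965/2 → 2, 8.7408/1 → 8; chars 28.
Subsquare: 0.0965/0.0833333 → 1 → b, 0.7408/0.0416667 → 17 → r; chars br.

MC28br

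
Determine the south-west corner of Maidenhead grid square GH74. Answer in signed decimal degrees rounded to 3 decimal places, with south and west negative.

-16.000, -46.000

Field G=6, H=7: +6·20° lon, +7·10° lat → SW at lon -60°, lat -20°.
Square 7, 4: +7·2° lon, +4·1° lat → SW at lon -46°, lat -16°.
latitude -16.000, longitude -46.000.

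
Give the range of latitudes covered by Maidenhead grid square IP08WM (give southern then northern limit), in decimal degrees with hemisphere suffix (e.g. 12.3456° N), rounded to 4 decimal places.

68.5000° N, 68.5417° N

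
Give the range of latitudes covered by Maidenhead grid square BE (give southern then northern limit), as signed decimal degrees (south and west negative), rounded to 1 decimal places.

-50.0, -40.0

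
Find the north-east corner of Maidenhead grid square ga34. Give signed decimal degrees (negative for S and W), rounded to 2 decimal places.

Field G=6, A=0: +6·20° lon, +0·10° lat → SW at lon -60°, lat -90°.
Square 3, 4: +3·2° lon, +4·1° lat → SW at lon -54°, lat -86°.
Cell spans 2° lon × 1° lat. NE corner is SW corner plus one full cell.
latitude -85.00, longitude -52.00.

-85.00, -52.00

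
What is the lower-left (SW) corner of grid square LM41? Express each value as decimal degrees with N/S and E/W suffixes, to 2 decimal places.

31.00° N, 48.00° E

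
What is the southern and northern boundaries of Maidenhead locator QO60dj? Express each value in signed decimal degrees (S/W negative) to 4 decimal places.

50.3750, 50.4167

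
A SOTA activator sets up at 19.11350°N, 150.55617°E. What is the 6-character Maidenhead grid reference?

QK59gc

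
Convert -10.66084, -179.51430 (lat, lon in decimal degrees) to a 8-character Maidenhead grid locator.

Shift to the Maidenhead origin (180°W, 90°S): lon 0.48570, lat 79.33916.
Field: 0.48570/20 → 0 → A, 79.33916/10 → 7 → H; chars AH.
Square: 0.48570/2 → 0, 9.33916/1 → 9; chars 09.
Subsquare: 0.48570/0.0833333 → 5 → f, 0.33916/0.0416667 → 8 → i; chars fi.
Extended square: 0.06903/0.00833333 → 8, 0.00583/0.00416667 → 1; chars 81.

AH09fi81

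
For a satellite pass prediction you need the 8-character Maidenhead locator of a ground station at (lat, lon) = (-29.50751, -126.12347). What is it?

CG60wl58

Add 180° to longitude and 90° to latitude: 53.87653, 60.49249.
Field: 53.87653/20 → 2 → C, 60.49249/10 → 6 → G; chars CG.
Square: 13.87653/2 → 6, 0.49249/1 → 0; chars 60.
Subsquare: 1.87653/0.0833333 → 22 → w, 0.49249/0.0416667 → 11 → l; chars wl.
Extended square: 0.04320/0.00833333 → 5, 0.03416/0.00416667 → 8; chars 58.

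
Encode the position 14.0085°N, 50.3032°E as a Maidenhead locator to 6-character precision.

LK54da

Offset from 180°W / 90°S: lon 230.3032°, lat 104.0085°.
Field: lon ⌊230.3032/20⌋ = 11 → L; lat ⌊104.0085/10⌋ = 10 → K.
Square: lon ⌊10.3032/2⌋ = 5; lat ⌊4.0085/1⌋ = 4.
Subsquare: lon ⌊0.3032/0.0833333⌋ = 3 → d; lat ⌊0.0085/0.0416667⌋ = 0 → a.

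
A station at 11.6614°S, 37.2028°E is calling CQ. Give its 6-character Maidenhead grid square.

Shift to the Maidenhead origin (180°W, 90°S): lon 217.2028, lat 78.3386.
Field: lon ⌊217.2028/20⌋ = 10 → K; lat ⌊78.3386/10⌋ = 7 → H.
Square: lon ⌊17.2028/2⌋ = 8; lat ⌊8.3386/1⌋ = 8.
Subsquare: lon ⌊1.2028/0.0833333⌋ = 14 → o; lat ⌊0.3386/0.0416667⌋ = 8 → i.

KH88oi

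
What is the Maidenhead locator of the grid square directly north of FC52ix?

FC53ia

Latitude subsquare x = 23; +1 → 24, wraps to 0 = a, carry into square.
Latitude square 2; +1 → 3.
The longitude characters are unchanged.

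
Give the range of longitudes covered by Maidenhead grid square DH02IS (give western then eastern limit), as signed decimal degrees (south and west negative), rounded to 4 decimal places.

-119.3333, -119.2500

Field D=3, H=7: +3·20° lon, +7·10° lat → SW at lon -120°, lat -20°.
Square 0, 2: +0·2° lon, +2·1° lat → SW at lon -120°, lat -18°.
Subsquare i=8, s=18: +8·0.0833333° lon, +18·0.0416667° lat → SW at lon -119.333°, lat -17.25°.
Cell spans 0.0833333° lon × 0.0416667° lat.
west -119.3333, east -119.2500.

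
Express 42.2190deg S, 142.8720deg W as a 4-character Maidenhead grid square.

BE87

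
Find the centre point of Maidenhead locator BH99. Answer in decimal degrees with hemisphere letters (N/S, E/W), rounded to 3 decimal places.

Field B=1, H=7: +1·20° lon, +7·10° lat → SW at lon -160°, lat -20°.
Square 9, 9: +9·2° lon, +9·1° lat → SW at lon -142°, lat -11°.
Cell spans 2° lon × 1° lat. Centre is SW corner plus half of each.
latitude 10.500° S, longitude 141.000° W.

10.500° S, 141.000° W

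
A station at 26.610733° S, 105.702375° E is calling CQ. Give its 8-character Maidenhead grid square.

Offset from 180°W / 90°S: lon 285.70238°, lat 63.38927°.
Field (20°×10°, letters A–R): lon ⌊285.70238/20⌋ = 14 → O; lat ⌊63.38927/10⌋ = 6 → G.
Square (2°×1°, digits 0–9): lon ⌊5.70238/2⌋ = 2; lat ⌊3.38927/1⌋ = 3.
Subsquare (5′×2.5′, letters a–x): lon ⌊1.70238/0.0833333⌋ = 20 → u; lat ⌊0.38927/0.0416667⌋ = 9 → j.
Extended square (30″×15″, digits 0–9): lon ⌊0.03571/0.00833333⌋ = 4; lat ⌊0.01427/0.00416667⌋ = 3.

OG23uj43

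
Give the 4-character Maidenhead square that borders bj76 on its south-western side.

Longitude square 7; −1 → 6.
Latitude square 6; −1 → 5.

BJ65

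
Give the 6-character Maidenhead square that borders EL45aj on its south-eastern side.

Longitude subsquare a = 0; +1 → 1 = b.
Latitude subsquare j = 9; −1 → 8 = i.

EL45bi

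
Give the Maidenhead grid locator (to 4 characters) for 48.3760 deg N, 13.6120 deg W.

Add 180° to longitude and 90° to latitude: 166.39, 138.38.
Field: 166.39/20 → 8 → I, 138.38/10 → 13 → N; chars IN.
Square: 6.39/2 → 3, 8.38/1 → 8; chars 38.

IN38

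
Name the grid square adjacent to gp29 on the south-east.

GP38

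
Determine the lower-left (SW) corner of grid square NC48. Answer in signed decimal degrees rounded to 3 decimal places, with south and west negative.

Field N=13, C=2: +13·20° lon, +2·10° lat → SW at lon 80°, lat -70°.
Square 4, 8: +4·2° lon, +8·1° lat → SW at lon 88°, lat -62°.
latitude -62.000, longitude 88.000.

-62.000, 88.000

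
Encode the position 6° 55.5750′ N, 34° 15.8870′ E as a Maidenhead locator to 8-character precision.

KJ76dw12

Offset from 180°W / 90°S: lon 214.26478°, lat 96.92625°.
Field (20°×10°, letters A–R): 214.26478/20 → 10 → K, 96.92625/10 → 9 → J; chars KJ.
Square (2°×1°, digits 0–9): 14.26478/2 → 7, 6.92625/1 → 6; chars 76.
Subsquare (5′×2.5′, letters a–x): 0.26478/0.0833333 → 3 → d, 0.92625/0.0416667 → 22 → w; chars dw.
Extended square (30″×15″, digits 0–9): 0.01478/0.00833333 → 1, 0.00958/0.00416667 → 2; chars 12.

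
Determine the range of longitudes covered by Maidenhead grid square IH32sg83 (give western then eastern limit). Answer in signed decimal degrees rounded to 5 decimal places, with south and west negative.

-12.43333, -12.42500

Field I=8, H=7: +8·20° lon, +7·10° lat → SW at lon -20°, lat -20°.
Square 3, 2: +3·2° lon, +2·1° lat → SW at lon -14°, lat -18°.
Subsquare s=18, g=6: +18·0.0833333° lon, +6·0.0416667° lat → SW at lon -12.5°, lat -17.75°.
Extended square 8, 3: +8·0.00833333° lon, +3·0.00416667° lat → SW at lon -12.4333°, lat -17.7375°.
Cell spans 0.00833333° lon × 0.00416667° lat.
west -12.43333, east -12.42500.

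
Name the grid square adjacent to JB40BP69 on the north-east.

JB40bq70

Longitude extended square 6; +1 → 7.
Latitude extended square 9; +1 → 10, wraps to 0, carry into subsquare.
Latitude subsquare p = 15; +1 → 16 = q.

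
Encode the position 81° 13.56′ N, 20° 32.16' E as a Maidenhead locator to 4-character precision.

Shift to the Maidenhead origin (180°W, 90°S): lon 200.54, lat 171.23.
Field: lon ⌊200.54/20⌋ = 10 → K; lat ⌊171.23/10⌋ = 17 → R.
Square: lon ⌊0.54/2⌋ = 0; lat ⌊1.23/1⌋ = 1.

KR01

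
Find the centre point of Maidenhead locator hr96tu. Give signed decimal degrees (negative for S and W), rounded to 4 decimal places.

86.8542, -20.3750

Field H=7, R=17: +7·20° lon, +17·10° lat → SW at lon -40°, lat 80°.
Square 9, 6: +9·2° lon, +6·1° lat → SW at lon -22°, lat 86°.
Subsquare t=19, u=20: +19·0.0833333° lon, +20·0.0416667° lat → SW at lon -20.4167°, lat 86.8333°.
Cell spans 0.0833333° lon × 0.0416667° lat. Centre is SW corner plus half of each.
latitude 86.8542, longitude -20.3750.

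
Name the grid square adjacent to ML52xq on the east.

Longitude subsquare x = 23; +1 → 24, wraps to 0 = a, carry into square.
Longitude square 5; +1 → 6.
The latitude characters are unchanged.

ML62aq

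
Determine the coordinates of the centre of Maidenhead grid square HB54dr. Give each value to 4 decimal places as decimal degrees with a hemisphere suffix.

75.2708° S, 29.7083° W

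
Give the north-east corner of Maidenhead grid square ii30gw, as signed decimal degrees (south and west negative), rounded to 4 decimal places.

-9.0417, -13.4167

Field I=8, I=8: +8·20° lon, +8·10° lat → SW at lon -20°, lat -10°.
Square 3, 0: +3·2° lon, +0·1° lat → SW at lon -14°, lat -10°.
Subsquare g=6, w=22: +6·0.0833333° lon, +22·0.0416667° lat → SW at lon -13.5°, lat -9.08333°.
Cell spans 0.0833333° lon × 0.0416667° lat. NE corner is SW corner plus one full cell.
latitude -9.0417, longitude -13.4167.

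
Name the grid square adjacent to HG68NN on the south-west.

HG68mm

Longitude subsquare n = 13; −1 → 12 = m.
Latitude subsquare n = 13; −1 → 12 = m.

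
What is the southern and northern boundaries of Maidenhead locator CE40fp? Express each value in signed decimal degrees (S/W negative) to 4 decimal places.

-49.3750, -49.3333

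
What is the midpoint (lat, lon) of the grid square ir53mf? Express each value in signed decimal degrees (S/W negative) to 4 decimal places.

Field I=8, R=17: +8·20° lon, +17·10° lat → SW at lon -20°, lat 80°.
Square 5, 3: +5·2° lon, +3·1° lat → SW at lon -10°, lat 83°.
Subsquare m=12, f=5: +12·0.0833333° lon, +5·0.0416667° lat → SW at lon -9°, lat 83.2083°.
Cell spans 0.0833333° lon × 0.0416667° lat. Centre is SW corner plus half of each.
latitude 83.2292, longitude -8.9583.

83.2292, -8.9583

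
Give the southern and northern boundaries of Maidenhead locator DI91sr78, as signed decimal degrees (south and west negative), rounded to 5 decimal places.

-8.25833, -8.25417

Field D=3, I=8: +3·20° lon, +8·10° lat → SW at lon -120°, lat -10°.
Square 9, 1: +9·2° lon, +1·1° lat → SW at lon -102°, lat -9°.
Subsquare s=18, r=17: +18·0.0833333° lon, +17·0.0416667° lat → SW at lon -100.5°, lat -8.29167°.
Extended square 7, 8: +7·0.00833333° lon, +8·0.00416667° lat → SW at lon -100.442°, lat -8.25833°.
Cell spans 0.00833333° lon × 0.00416667° lat.
south -8.25833, north -8.25417.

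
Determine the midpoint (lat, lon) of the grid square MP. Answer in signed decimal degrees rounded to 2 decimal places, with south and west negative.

Field M=12, P=15: +12·20° lon, +15·10° lat → SW at lon 60°, lat 60°.
Cell spans 20° lon × 10° lat. Centre is SW corner plus half of each.
latitude 65.00, longitude 70.00.

65.00, 70.00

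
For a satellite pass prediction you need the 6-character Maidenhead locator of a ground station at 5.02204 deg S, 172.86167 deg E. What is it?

Add 180° to longitude and 90° to latitude: 352.8617, 84.9780.
Field: lon ⌊352.8617/20⌋ = 17 → R; lat ⌊84.9780/10⌋ = 8 → I.
Square: lon ⌊12.8617/2⌋ = 6; lat ⌊4.9780/1⌋ = 4.
Subsquare: lon ⌊0.8617/0.0833333⌋ = 10 → k; lat ⌊0.9780/0.0416667⌋ = 23 → x.

RI64kx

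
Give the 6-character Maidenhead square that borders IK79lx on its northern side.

Latitude subsquare x = 23; +1 → 24, wraps to 0 = a, carry into square.
Latitude square 9; +1 → 10, wraps to 0, carry into field.
Latitude field K = 10; +1 → 11 = L.
The longitude characters are unchanged.

IL70la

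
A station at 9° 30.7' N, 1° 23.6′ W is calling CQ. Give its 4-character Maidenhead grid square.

Shift to the Maidenhead origin (180°W, 90°S): lon 178.61, lat 99.51.
Field: 178.61/20 → 8 → I, 99.51/10 → 9 → J; chars IJ.
Square: 18.61/2 → 9, 9.51/1 → 9; chars 99.

IJ99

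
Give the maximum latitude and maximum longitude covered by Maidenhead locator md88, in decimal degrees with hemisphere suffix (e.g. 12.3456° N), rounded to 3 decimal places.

51.000° S, 78.000° E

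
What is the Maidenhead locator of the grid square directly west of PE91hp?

PE91gp

Longitude subsquare h = 7; −1 → 6 = g.
The latitude characters are unchanged.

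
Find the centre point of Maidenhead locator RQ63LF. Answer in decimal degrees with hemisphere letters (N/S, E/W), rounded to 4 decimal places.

73.2292° N, 172.9583° E

Field R=17, Q=16: +17·20° lon, +16·10° lat → SW at lon 160°, lat 70°.
Square 6, 3: +6·2° lon, +3·1° lat → SW at lon 172°, lat 73°.
Subsquare l=11, f=5: +11·0.0833333° lon, +5·0.0416667° lat → SW at lon 172.917°, lat 73.2083°.
Cell spans 0.0833333° lon × 0.0416667° lat. Centre is SW corner plus half of each.
latitude 73.2292° N, longitude 172.9583° E.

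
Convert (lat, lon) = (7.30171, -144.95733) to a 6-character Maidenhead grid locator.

BJ77mh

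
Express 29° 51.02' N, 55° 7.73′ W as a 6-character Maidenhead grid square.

GL29ku

Shift to the Maidenhead origin (180°W, 90°S): lon 124.8712, lat 119.8503.
Field: 124.8712/20 → 6 → G, 119.8503/10 → 11 → L; chars GL.
Square: 4.8712/2 → 2, 9.8503/1 → 9; chars 29.
Subsquare: 0.8712/0.0833333 → 10 → k, 0.8503/0.0416667 → 20 → u; chars ku.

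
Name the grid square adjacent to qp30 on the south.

Latitude square 0; −1 → -1, wraps to 9, carry into field.
Latitude field P = 15; −1 → 14 = O.
The longitude characters are unchanged.

QO39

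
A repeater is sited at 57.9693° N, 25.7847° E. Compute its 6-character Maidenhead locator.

KO27vx

Shift to the Maidenhead origin (180°W, 90°S): lon 205.7847, lat 147.9693.
Field: 205.7847/20 → 10 → K, 147.9693/10 → 14 → O; chars KO.
Square: 5.7847/2 → 2, 7.9693/1 → 7; chars 27.
Subsquare: 1.7847/0.0833333 → 21 → v, 0.9693/0.0416667 → 23 → x; chars vx.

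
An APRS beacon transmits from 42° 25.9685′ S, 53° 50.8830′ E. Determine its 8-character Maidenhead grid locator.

Shift to the Maidenhead origin (180°W, 90°S): lon 233.84805, lat 47.56719.
Field (20°×10°, letters A–R): lon ⌊233.84805/20⌋ = 11 → L; lat ⌊47.56719/10⌋ = 4 → E.
Square (2°×1°, digits 0–9): lon ⌊13.84805/2⌋ = 6; lat ⌊7.56719/1⌋ = 7.
Subsquare (5′×2.5′, letters a–x): lon ⌊1.84805/0.0833333⌋ = 22 → w; lat ⌊0.56719/0.0416667⌋ = 13 → n.
Extended square (30″×15″, digits 0–9): lon ⌊0.01472/0.00833333⌋ = 1; lat ⌊0.02552/0.00416667⌋ = 6.

LE67wn16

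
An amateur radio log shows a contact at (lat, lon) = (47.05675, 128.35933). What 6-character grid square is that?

PN47eb

Offset from 180°W / 90°S: lon 308.3593°, lat 137.0567°.
Field (20°×10°, letters A–R): 308.3593/20 → 15 → P, 137.0567/10 → 13 → N; chars PN.
Square (2°×1°, digits 0–9): 8.3593/2 → 4, 7.0567/1 → 7; chars 47.
Subsquare (5′×2.5′, letters a–x): 0.3593/0.0833333 → 4 → e, 0.0567/0.0416667 → 1 → b; chars eb.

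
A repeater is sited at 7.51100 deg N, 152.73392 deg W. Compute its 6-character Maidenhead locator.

Add 180° to longitude and 90° to latitude: 27.2661, 97.5110.
Field: 27.2661/20 → 1 → B, 97.5110/10 → 9 → J; chars BJ.
Square: 7.2661/2 → 3, 7.5110/1 → 7; chars 37.
Subsquare: 1.2661/0.0833333 → 15 → p, 0.5110/0.0416667 → 12 → m; chars pm.

BJ37pm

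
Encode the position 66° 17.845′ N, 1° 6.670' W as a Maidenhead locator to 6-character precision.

IP96kh

Shift to the Maidenhead origin (180°W, 90°S): lon 178.8888, lat 156.2974.
Field (20°×10°, letters A–R): 178.8888/20 → 8 → I, 156.2974/10 → 15 → P; chars IP.
Square (2°×1°, digits 0–9): 18.8888/2 → 9, 6.2974/1 → 6; chars 96.
Subsquare (5′×2.5′, letters a–x): 0.8888/0.0833333 → 10 → k, 0.2974/0.0416667 → 7 → h; chars kh.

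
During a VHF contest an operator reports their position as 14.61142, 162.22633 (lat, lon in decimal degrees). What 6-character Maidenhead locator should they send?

Add 180° to longitude and 90° to latitude: 342.2263, 104.6114.
Field (20°×10°, letters A–R): 342.2263/20 → 17 → R, 104.6114/10 → 10 → K; chars RK.
Square (2°×1°, digits 0–9): 2.2263/2 → 1, 4.6114/1 → 4; chars 14.
Subsquare (5′×2.5′, letters a–x): 0.2263/0.0833333 → 2 → c, 0.6114/0.0416667 → 14 → o; chars co.

RK14co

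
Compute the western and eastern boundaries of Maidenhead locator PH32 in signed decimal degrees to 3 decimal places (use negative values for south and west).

126.000, 128.000

Field P=15, H=7: +15·20° lon, +7·10° lat → SW at lon 120°, lat -20°.
Square 3, 2: +3·2° lon, +2·1° lat → SW at lon 126°, lat -18°.
Cell spans 2° lon × 1° lat.
west 126.000, east 128.000.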